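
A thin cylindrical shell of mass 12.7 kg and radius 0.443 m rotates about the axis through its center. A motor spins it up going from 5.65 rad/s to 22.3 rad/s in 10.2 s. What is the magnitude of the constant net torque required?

τ ≈ 4.07 N·m

I = MR² = (12.7)(0.443)² = 2.492 kg·m².
α = Δω/Δt = (22.3 − 5.65)/10.2 = 1.632 rad/s².
τ = Iα = (2.492)(1.632) = 4.068 N·m.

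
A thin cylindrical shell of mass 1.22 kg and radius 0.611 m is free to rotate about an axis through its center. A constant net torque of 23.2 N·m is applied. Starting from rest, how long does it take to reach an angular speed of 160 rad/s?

t ≈ 3.14 s

I = MR² = (1.22)(0.611)² = 0.4555 kg·m².
α = τ/I = 23.2/0.4555 = 50.94 rad/s².
ω = αt ⇒ t = ω/α = 160/50.94 = 3.141 s.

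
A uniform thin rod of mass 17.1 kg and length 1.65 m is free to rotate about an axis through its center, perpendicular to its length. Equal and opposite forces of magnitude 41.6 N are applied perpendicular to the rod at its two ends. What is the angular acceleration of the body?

I = (1/12)ML² = (1/12)(17.1)(1.65)² = 3.880 kg·m².
The couple gives τ = F·(L/2) + F·(L/2) = F L = (41.6)(1.65) = 68.64 N·m.
From τ = Iα: α = 68.64/3.880 = 17.69 rad/s².

α ≈ 17.7 rad/s²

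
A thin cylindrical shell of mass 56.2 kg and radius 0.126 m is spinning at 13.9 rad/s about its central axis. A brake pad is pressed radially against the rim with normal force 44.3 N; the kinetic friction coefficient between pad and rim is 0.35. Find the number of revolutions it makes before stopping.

I = MR² = (56.2)(0.126)² = 0.8922 kg·m².
Friction force f = μN = (0.35)(44.3) = 15.50 N at the rim; torque magnitude τ = fR = 1.954 N·m, opposing ω.
|α| = τ/I = 1.954/0.8922 = 2.190 rad/s² (deceleration).
ω² = ω₀² − 2|α|θ with ω = 0 ⇒ θ = ω₀²/(2|α|) = 44.12 rad = 7.022 rev.

≈ 7.02 revolutions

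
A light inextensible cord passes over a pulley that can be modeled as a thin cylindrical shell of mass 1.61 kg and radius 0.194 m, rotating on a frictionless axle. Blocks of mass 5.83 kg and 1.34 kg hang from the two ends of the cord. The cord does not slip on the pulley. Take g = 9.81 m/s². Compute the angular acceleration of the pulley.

α ≈ 25.9 rad/s²

I = MR² = (1.61)(0.194)² = 0.06059 kg·m².
Heavier block: m₁g − T₁ = m₁a. Lighter block: T₂ − m₂g = m₂a.
Pulley: (T₁ − T₂)R = Iα = I(a/R), so T₁ − T₂ = (I/R²)a = 1·M_p a = 1.610·a.
Adding the three: (m₁ − m₂)g = (m₁ + m₂ + 1.610)a, so a = (5.83 − 1.34)(9.81)/(5.83 + 1.34 + 1.610) = 5.017 m/s².
α = a/R = 5.017/0.194 = 25.86 rad/s².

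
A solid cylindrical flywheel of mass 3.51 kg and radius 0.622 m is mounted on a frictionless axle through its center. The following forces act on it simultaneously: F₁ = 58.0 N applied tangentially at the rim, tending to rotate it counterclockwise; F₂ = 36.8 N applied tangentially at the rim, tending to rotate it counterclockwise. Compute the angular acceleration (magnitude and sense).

α ≈ 86.8 rad/s², counterclockwise

I = ½MR² = (1/2)(3.51)(0.622)² = 0.6790 kg·m².
Taking counterclockwise as positive: τ₁ = +(58.0)(0.622) = +36.08 N·m; τ₂ = +(36.8)(0.622) = +22.89 N·m.
Net torque τ = 58.97 N·m.
α = τ/I = 58.97/0.6790 = 86.84 rad/s².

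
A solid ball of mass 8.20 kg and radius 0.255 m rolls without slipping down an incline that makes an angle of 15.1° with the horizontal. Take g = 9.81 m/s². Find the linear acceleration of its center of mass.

Translation along the incline: Mg sinθ − f = Ma.
Rotation about the center: fR = Iα with I = (2/5)MR². No-slip gives a = αR, so f = (I/R²)a = (2/5)M a.
Substituting: Mg sinθ = (1 + 0.4000)Ma, so a = g sinθ/(1 + 0.4000) = (9.81) sin 15.1° / 1.400 = 1.825 m/s².

a ≈ 1.83 m/s²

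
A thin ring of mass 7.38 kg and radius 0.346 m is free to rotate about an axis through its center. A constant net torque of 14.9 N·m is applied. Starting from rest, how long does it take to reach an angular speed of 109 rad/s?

t ≈ 6.46 s

I = MR² = (7.38)(0.346)² = 0.8835 kg·m².
α = τ/I = 14.9/0.8835 = 16.86 rad/s².
ω = αt ⇒ t = ω/α = 109/16.86 = 6.463 s.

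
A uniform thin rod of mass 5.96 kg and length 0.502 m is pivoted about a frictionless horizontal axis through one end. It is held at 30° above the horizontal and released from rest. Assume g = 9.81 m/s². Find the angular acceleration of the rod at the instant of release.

α ≈ 25.4 rad/s²

About the pivot, I = (1/3)ML² = (1/3)(5.96)(0.502)² = 0.5006 kg·m².
The weight acts at the center, a distance L/2 = 0.2510 m from the pivot; τ = Mg(L/2) cos 30° = 12.71 N·m.
α = τ/I = 12.71/0.5006 = 25.39 rad/s².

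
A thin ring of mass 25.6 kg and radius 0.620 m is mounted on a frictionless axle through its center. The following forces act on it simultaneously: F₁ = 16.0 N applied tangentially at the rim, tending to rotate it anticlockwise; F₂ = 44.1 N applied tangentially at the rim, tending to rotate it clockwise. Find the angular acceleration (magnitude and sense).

α ≈ 1.77 rad/s², clockwise

I = MR² = (25.6)(0.620)² = 9.841 kg·m².
Taking anticlockwise as positive: τ₁ = +(16.0)(0.620) = +9.920 N·m; τ₂ = −(44.1)(0.620) = −27.34 N·m.
Net torque τ = -17.42 N·m.
α = τ/I = -17.42/9.841 = -1.770 rad/s².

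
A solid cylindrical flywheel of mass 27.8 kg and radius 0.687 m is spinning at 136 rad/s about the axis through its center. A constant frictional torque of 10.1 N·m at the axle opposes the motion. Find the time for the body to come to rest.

I = ½MR² = (1/2)(27.8)(0.687)² = 6.560 kg·m².
The net torque has magnitude 10.1 N·m, opposing ω.
|α| = τ/I = 10.10/6.560 = 1.540 rad/s² (deceleration).
0 = ω₀ − |α|t ⇒ t = ω₀/|α| = 136/1.540 = 88.34 s.

t ≈ 88.3 s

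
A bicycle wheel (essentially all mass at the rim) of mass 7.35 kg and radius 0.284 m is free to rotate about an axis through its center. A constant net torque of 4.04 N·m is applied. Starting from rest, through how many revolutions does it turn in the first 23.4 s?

≈ 297 revolutions

I = MR² = (7.35)(0.284)² = 0.5928 kg·m².
α = τ/I = 4.04/0.5928 = 6.815 rad/s².
θ = ½αt² = ½(6.815)(23.4)² = 1866 rad.
Revolutions = θ/(2π) = 296.9.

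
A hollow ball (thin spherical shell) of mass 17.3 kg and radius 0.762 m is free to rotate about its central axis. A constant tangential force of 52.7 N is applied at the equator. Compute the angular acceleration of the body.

α ≈ 6.00 rad/s²

I = (2/3)MR² = (2/3)(17.3)(0.762)² = 6.697 kg·m².
τ = F R = (52.7)(0.762) = 40.16 N·m.
From τ = Iα: α = 40.16/6.697 = 5.997 rad/s².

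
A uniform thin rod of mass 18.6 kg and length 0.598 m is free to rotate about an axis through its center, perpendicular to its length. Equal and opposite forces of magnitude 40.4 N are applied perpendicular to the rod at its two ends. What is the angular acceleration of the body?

α ≈ 43.6 rad/s²

I = (1/12)ML² = (1/12)(18.6)(0.598)² = 0.5543 kg·m².
The couple gives τ = F·(L/2) + F·(L/2) = F L = (40.4)(0.598) = 24.16 N·m.
From τ = Iα: α = 24.16/0.5543 = 43.59 rad/s².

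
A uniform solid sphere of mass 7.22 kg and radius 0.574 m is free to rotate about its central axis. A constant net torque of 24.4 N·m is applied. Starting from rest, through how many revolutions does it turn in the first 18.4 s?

I = (2/5)MR² = (2/5)(7.22)(0.574)² = 0.9515 kg·m².
α = τ/I = 24.4/0.9515 = 25.64 rad/s².
θ = ½αt² = ½(25.64)(18.4)² = 4341 rad.
Revolutions = θ/(2π) = 690.9.

≈ 691 revolutions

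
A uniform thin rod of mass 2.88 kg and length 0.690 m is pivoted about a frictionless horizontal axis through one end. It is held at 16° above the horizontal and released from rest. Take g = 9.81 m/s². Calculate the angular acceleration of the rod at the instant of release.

About the pivot, I = (1/3)ML² = (1/3)(2.88)(0.690)² = 0.4571 kg·m².
The weight acts at the center, a distance L/2 = 0.3450 m from the pivot; τ = Mg(L/2) cos 16° = 9.370 N·m.
α = τ/I = 9.370/0.4571 = 20.50 rad/s².
(Equivalently α = (3g/(2L)) cos 16° = 20.50 rad/s².)

α ≈ 20.5 rad/s²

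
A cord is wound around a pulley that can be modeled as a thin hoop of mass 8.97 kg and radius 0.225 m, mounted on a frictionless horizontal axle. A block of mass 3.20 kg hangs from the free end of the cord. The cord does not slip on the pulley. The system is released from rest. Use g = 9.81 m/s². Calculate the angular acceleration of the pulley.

I = MR² = (8.97)(0.225)² = 0.4541 kg·m².
Block: mg − T = ma. Pulley: TR = Iα. No-slip: a = αR, so T = (I/R²)a = 8.970·a.
Then mg = (m + 8.970)a, so a = (3.20)(9.81)/(3.20 + 8.970) = 2.579 m/s².
α = a/R = 2.579/0.225 = 11.46 rad/s².

α ≈ 11.5 rad/s²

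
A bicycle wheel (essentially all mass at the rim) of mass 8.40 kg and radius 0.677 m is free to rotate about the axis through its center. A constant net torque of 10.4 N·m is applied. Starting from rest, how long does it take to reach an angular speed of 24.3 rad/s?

I = MR² = (8.40)(0.677)² = 3.850 kg·m².
α = τ/I = 10.4/3.850 = 2.701 rad/s².
ω = αt ⇒ t = ω/α = 24.3/2.701 = 8.996 s.

t ≈ 9.00 s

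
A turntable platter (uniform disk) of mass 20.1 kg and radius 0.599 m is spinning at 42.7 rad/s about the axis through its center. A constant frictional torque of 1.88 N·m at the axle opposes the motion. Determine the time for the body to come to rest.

t ≈ 81.9 s

I = ½MR² = (1/2)(20.1)(0.599)² = 3.606 kg·m².
The net torque has magnitude 1.88 N·m, opposing ω.
|α| = τ/I = 1.880/3.606 = 0.5214 rad/s² (deceleration).
0 = ω₀ − |α|t ⇒ t = ω₀/|α| = 42.7/0.5214 = 81.90 s.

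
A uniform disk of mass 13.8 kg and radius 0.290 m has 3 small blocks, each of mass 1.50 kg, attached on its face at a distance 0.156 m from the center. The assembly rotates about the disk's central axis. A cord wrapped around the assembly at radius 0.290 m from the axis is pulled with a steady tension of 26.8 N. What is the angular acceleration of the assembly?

I_disk = ½MR² = ½(13.8)(0.290)² = 0.5803 kg·m².
I_blocks = 3·m·r² = 3(1.50)(0.156)² = 0.1095 kg·m².
Total I = 0.6898 kg·m².
τ = F r = (26.8)(0.290) = 7.772 N·m.
α = τ/I = 7.772/0.6898 = 11.27 rad/s².

α ≈ 11.3 rad/s²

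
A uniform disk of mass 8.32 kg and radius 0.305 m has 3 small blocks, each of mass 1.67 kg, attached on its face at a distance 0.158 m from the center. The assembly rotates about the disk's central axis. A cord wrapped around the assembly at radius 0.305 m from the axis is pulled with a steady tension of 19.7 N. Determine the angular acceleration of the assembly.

α ≈ 11.7 rad/s²

I_disk = ½MR² = ½(8.32)(0.305)² = 0.3870 kg·m².
I_blocks = 3·m·r² = 3(1.67)(0.158)² = 0.1251 kg·m².
Total I = 0.5121 kg·m².
τ = F r = (19.7)(0.305) = 6.008 N·m.
α = τ/I = 6.008/0.5121 = 11.73 rad/s².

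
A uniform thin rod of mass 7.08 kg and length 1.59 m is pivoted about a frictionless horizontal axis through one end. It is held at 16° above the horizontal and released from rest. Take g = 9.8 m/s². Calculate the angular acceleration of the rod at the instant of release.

About the pivot, I = (1/3)ML² = (1/3)(7.08)(1.59)² = 5.966 kg·m².
The weight acts at the center, a distance L/2 = 0.7950 m from the pivot; τ = Mg(L/2) cos 16° = 53.02 N·m.
α = τ/I = 53.02/5.966 = 8.887 rad/s².
(Equivalently α = (3g/(2L)) cos 16° = 8.887 rad/s².)

α ≈ 8.89 rad/s²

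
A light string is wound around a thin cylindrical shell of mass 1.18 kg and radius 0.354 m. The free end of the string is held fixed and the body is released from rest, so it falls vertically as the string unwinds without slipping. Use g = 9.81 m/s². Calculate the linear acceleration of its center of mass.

Translation: Mg − T = Ma. Rotation about the center: TR = Iα with I = MR².
With a = αR: T = (I/R²)a = M a, so Mg = (1 + 1.000)Ma.
a = g/(1 + 1.000) = 9.81/2.000 = 4.905 m/s².

a ≈ 4.91 m/s²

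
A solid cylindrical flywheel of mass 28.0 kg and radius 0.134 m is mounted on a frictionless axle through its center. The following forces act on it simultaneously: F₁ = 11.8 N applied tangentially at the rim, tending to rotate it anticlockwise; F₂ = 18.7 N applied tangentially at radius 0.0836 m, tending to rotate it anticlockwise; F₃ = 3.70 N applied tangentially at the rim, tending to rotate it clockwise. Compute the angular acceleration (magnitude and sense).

α ≈ 10.5 rad/s², anticlockwise

I = ½MR² = (1/2)(28.0)(0.134)² = 0.2514 kg·m².
Taking anticlockwise as positive: τ₁ = +(11.8)(0.134) = +1.581 N·m; τ₂ = +(18.7)(0.0836) = +1.563 N·m; τ₃ = −(3.70)(0.134) = −0.4958 N·m.
Net torque τ = 2.649 N·m.
α = τ/I = 2.649/0.2514 = 10.54 rad/s².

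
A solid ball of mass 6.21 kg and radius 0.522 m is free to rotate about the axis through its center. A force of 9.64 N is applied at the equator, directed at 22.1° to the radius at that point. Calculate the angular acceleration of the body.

α ≈ 2.80 rad/s²

I = (2/5)MR² = (2/5)(6.21)(0.522)² = 0.6769 kg·m².
Only the tangential component produces torque: τ = F R sinθ = (9.64)(0.522) sin 22.1° = 1.893 N·m.
Newton's second law for rotation, τ = Iα, gives α = τ/I = 1.893/0.6769 = 2.797 rad/s².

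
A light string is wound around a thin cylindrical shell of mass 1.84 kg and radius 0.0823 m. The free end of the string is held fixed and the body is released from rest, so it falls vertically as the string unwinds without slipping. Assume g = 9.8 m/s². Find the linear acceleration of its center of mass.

Translation: Mg − T = Ma. Rotation about the center: TR = Iα with I = MR².
With a = αR: T = (I/R²)a = M a, so Mg = (1 + 1.000)Ma.
a = g/(1 + 1.000) = 9.8/2.000 = 4.900 m/s².

a ≈ 4.90 m/s²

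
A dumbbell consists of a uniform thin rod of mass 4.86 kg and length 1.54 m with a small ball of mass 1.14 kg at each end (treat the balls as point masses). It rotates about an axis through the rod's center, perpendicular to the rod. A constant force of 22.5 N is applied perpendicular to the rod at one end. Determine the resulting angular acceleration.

α ≈ 7.49 rad/s²

I_rod = (1/12)ML² = (1/12)(4.86)(1.54)² = 0.9605 kg·m².
I_balls = 2·m·(L/2)² = 2(1.14)(0.7700)² = 1.352 kg·m².
Total I = 2.312 kg·m².
τ = F·(L/2) = (22.5)(0.770) = 17.32 N·m.
α = τ/I = 17.32/2.312 = 7.493 rad/s².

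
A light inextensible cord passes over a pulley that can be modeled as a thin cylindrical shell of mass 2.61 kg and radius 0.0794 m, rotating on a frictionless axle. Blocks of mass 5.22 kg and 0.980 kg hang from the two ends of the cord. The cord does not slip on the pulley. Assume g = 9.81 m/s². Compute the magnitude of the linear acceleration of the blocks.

a ≈ 4.72 m/s²

I = MR² = (2.61)(0.0794)² = 0.01645 kg·m².
Heavier block: m₁g − T₁ = m₁a. Lighter block: T₂ − m₂g = m₂a.
Pulley: (T₁ − T₂)R = Iα = I(a/R), so T₁ − T₂ = (I/R²)a = 1·M_p a = 2.610·a.
Adding the three: (m₁ − m₂)g = (m₁ + m₂ + 2.610)a, so a = (5.22 − 0.980)(9.81)/(5.22 + 0.980 + 2.610) = 4.721 m/s².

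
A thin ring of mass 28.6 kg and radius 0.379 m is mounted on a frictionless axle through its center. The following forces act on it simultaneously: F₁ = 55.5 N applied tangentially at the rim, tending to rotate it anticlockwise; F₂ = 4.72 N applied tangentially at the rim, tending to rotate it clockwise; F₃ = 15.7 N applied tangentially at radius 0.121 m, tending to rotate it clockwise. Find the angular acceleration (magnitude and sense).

I = MR² = (28.6)(0.379)² = 4.108 kg·m².
Taking anticlockwise as positive: τ₁ = +(55.5)(0.379) = +21.03 N·m; τ₂ = −(4.72)(0.379) = −1.789 N·m; τ₃ = −(15.7)(0.121) = −1.900 N·m.
Net torque τ = 17.35 N·m.
α = τ/I = 17.35/4.108 = 4.222 rad/s².

α ≈ 4.22 rad/s², anticlockwise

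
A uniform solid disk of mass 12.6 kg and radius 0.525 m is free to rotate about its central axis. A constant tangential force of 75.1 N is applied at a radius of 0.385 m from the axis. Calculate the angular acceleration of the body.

I = ½MR² = (1/2)(12.6)(0.525)² = 1.736 kg·m².
τ = F·r = (75.1)(0.385) = 28.91 N·m.
From τ = Iα: α = 28.91/1.736 = 16.65 rad/s².

α ≈ 16.7 rad/s²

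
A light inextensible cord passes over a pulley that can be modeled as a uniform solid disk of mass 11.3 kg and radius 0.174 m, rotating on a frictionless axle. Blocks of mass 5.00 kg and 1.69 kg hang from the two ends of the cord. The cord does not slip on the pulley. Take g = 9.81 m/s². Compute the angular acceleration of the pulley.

I = ½MR² = (1/2)(11.3)(0.174)² = 0.1711 kg·m².
Heavier block: m₁g − T₁ = m₁a. Lighter block: T₂ − m₂g = m₂a.
Pulley: (T₁ − T₂)R = Iα = I(a/R), so T₁ − T₂ = (I/R²)a = (1/2)M_p a = 5.650·a.
Adding the three: (m₁ − m₂)g = (m₁ + m₂ + 5.650)a, so a = (5.00 − 1.69)(9.81)/(5.00 + 1.69 + 5.650) = 2.631 m/s².
α = a/R = 2.631/0.174 = 15.12 rad/s².

α ≈ 15.1 rad/s²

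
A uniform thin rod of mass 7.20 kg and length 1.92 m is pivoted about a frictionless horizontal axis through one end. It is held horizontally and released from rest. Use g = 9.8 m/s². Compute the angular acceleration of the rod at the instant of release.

About the pivot, I = (1/3)ML² = (1/3)(7.20)(1.92)² = 8.847 kg·m².
The weight acts at the center, a distance L/2 = 0.9600 m from the pivot; τ = Mg(L/2) = 67.74 N·m.
α = τ/I = 67.74/8.847 = 7.656 rad/s².
(Equivalently α = (3g/(2L)) = 7.656 rad/s².)

α ≈ 7.66 rad/s²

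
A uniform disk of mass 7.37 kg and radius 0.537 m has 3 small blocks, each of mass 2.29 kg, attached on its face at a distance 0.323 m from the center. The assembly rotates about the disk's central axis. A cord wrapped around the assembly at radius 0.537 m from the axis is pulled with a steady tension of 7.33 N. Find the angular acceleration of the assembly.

I_disk = ½MR² = ½(7.37)(0.537)² = 1.063 kg·m².
I_blocks = 3·m·r² = 3(2.29)(0.323)² = 0.7167 kg·m².
Total I = 1.779 kg·m².
τ = F r = (7.33)(0.537) = 3.936 N·m.
α = τ/I = 3.936/1.779 = 2.212 rad/s².

α ≈ 2.21 rad/s²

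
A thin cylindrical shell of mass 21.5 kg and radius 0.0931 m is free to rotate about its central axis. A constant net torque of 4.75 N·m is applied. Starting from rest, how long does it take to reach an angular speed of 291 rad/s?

t ≈ 11.4 s

I = MR² = (21.5)(0.0931)² = 0.1864 kg·m².
α = τ/I = 4.75/0.1864 = 25.49 rad/s².
ω = αt ⇒ t = ω/α = 291/25.49 = 11.42 s.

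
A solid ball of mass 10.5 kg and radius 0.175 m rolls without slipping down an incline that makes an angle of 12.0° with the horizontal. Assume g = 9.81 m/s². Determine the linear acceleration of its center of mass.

a ≈ 1.46 m/s²

Translation along the incline: Mg sinθ − f = Ma.
Rotation about the center: fR = Iα with I = (2/5)MR². No-slip gives a = αR, so f = (I/R²)a = (2/5)M a.
Substituting: Mg sinθ = (1 + 0.4000)Ma, so a = g sinθ/(1 + 0.4000) = (9.81) sin 12.0° / 1.400 = 1.457 m/s².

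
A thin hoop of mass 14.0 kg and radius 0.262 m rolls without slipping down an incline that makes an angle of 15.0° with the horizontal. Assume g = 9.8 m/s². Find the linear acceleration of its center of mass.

Translation along the incline: Mg sinθ − f = Ma.
Rotation about the center: fR = Iα with I = MR². No-slip gives a = αR, so f = (I/R²)a = M a.
Substituting: Mg sinθ = (1 + 1.000)Ma, so a = g sinθ/(1 + 1.000) = (9.8) sin 15.0° / 2.000 = 1.268 m/s².

a ≈ 1.27 m/s²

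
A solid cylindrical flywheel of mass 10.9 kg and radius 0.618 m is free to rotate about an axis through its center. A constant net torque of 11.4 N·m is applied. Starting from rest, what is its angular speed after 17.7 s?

ω ≈ 96.9 rad/s

I = ½MR² = (1/2)(10.9)(0.618)² = 2.081 kg·m².
α = τ/I = 11.4/2.081 = 5.477 rad/s².
ω = ω₀ + αt = 0 + (5.477)(17.7) = 96.94 rad/s.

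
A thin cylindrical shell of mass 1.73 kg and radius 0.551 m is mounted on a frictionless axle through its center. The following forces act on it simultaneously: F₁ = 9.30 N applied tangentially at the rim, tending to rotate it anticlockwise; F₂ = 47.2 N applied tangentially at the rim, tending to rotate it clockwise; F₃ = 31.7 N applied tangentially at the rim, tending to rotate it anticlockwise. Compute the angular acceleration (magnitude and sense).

α ≈ 6.50 rad/s², clockwise

I = MR² = (1.73)(0.551)² = 0.5252 kg·m².
Taking anticlockwise as positive: τ₁ = +(9.30)(0.551) = +5.124 N·m; τ₂ = −(47.2)(0.551) = −26.01 N·m; τ₃ = +(31.7)(0.551) = +17.47 N·m.
Net torque τ = -3.416 N·m.
α = τ/I = -3.416/0.5252 = -6.504 rad/s².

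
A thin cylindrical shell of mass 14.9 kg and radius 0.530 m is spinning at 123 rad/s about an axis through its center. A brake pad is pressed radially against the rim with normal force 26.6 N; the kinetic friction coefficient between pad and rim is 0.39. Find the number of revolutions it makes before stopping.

I = MR² = (14.9)(0.530)² = 4.185 kg·m².
Friction force f = μN = (0.39)(26.6) = 10.37 N at the rim; torque magnitude τ = fR = 5.498 N·m, opposing ω.
|α| = τ/I = 5.498/4.185 = 1.314 rad/s² (deceleration).
ω² = ω₀² − 2|α|θ with ω = 0 ⇒ θ = ω₀²/(2|α|) = 5758 rad = 916.5 rev.

≈ 916 revolutions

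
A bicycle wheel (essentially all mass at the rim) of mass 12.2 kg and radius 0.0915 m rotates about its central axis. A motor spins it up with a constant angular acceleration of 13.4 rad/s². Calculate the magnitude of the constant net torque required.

τ ≈ 1.37 N·m

I = MR² = (12.2)(0.0915)² = 0.1021 kg·m².
τ = Iα = (0.1021)(13.40) = 1.369 N·m.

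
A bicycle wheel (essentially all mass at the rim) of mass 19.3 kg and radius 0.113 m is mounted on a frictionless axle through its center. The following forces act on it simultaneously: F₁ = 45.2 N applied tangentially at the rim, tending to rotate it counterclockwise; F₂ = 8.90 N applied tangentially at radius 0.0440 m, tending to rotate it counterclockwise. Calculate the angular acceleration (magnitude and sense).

α ≈ 22.3 rad/s², counterclockwise

I = MR² = (19.3)(0.113)² = 0.2464 kg·m².
Taking counterclockwise as positive: τ₁ = +(45.2)(0.113) = +5.108 N·m; τ₂ = +(8.90)(0.0440) = +0.3916 N·m.
Net torque τ = 5.499 N·m.
α = τ/I = 5.499/0.2464 = 22.31 rad/s².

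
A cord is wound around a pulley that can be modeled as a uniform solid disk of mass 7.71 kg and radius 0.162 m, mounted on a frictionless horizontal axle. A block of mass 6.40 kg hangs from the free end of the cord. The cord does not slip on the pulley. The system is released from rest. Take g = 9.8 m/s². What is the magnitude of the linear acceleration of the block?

a ≈ 6.12 m/s²

I = ½MR² = (1/2)(7.71)(0.162)² = 0.1012 kg·m².
Block: mg − T = ma. Pulley: TR = Iα. No-slip: a = αR, so T = (I/R²)a = 3.855·a.
Then mg = (m + 3.855)a, so a = (6.40)(9.8)/(6.40 + 3.855) = 6.116 m/s².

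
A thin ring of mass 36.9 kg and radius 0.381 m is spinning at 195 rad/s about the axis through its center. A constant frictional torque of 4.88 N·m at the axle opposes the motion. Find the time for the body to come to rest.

I = MR² = (36.9)(0.381)² = 5.356 kg·m².
The net torque has magnitude 4.88 N·m, opposing ω.
|α| = τ/I = 4.880/5.356 = 0.9111 rad/s² (deceleration).
0 = ω₀ − |α|t ⇒ t = ω₀/|α| = 195/0.9111 = 214.0 s.

t ≈ 214 s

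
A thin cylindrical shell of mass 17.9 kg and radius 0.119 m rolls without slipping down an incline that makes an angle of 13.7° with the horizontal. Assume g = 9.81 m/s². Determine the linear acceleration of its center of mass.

Translation along the incline: Mg sinθ − f = Ma.
Rotation about the center: fR = Iα with I = MR². No-slip gives a = αR, so f = (I/R²)a = M a.
Substituting: Mg sinθ = (1 + 1.000)Ma, so a = g sinθ/(1 + 1.000) = (9.81) sin 13.7° / 2.000 = 1.162 m/s².

a ≈ 1.16 m/s²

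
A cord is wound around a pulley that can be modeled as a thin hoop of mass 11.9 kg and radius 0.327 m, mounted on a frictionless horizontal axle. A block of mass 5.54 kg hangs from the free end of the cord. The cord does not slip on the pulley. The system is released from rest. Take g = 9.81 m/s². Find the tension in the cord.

I = MR² = (11.9)(0.327)² = 1.272 kg·m².
Block: mg − T = ma. Pulley: TR = Iα. No-slip: a = αR, so T = (I/R²)a = 11.90·a.
Then mg = (m + 11.90)a, so a = (5.54)(9.81)/(5.54 + 11.90) = 3.116 m/s².
T = 11.90·a = 37.08 N.

T ≈ 37.1 N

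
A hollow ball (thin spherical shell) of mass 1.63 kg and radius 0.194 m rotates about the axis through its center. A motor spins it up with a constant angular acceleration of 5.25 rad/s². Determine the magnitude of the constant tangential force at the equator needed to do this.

I = (2/3)MR² = (2/3)(1.63)(0.194)² = 0.04090 kg·m².
The required torque is τ = Iα = (0.04090)(5.250) = 0.2147 N·m.
A tangential force at the equator gives τ = FR, so F = τ/R = 0.2147/0.194 = 1.107 N.

F ≈ 1.11 N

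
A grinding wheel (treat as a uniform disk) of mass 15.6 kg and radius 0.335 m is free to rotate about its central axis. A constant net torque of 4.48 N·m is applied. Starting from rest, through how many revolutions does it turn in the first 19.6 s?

≈ 156 revolutions

I = ½MR² = (1/2)(15.6)(0.335)² = 0.8754 kg·m².
α = τ/I = 4.48/0.8754 = 5.118 rad/s².
θ = ½αt² = ½(5.118)(19.6)² = 983.1 rad.
Revolutions = θ/(2π) = 156.5.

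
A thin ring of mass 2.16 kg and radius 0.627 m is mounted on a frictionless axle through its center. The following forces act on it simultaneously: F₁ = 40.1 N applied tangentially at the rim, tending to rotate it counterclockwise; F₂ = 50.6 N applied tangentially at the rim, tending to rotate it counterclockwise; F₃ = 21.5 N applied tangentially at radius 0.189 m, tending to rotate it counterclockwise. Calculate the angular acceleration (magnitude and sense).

α ≈ 71.8 rad/s², counterclockwise

I = MR² = (2.16)(0.627)² = 0.8492 kg·m².
Taking counterclockwise as positive: τ₁ = +(40.1)(0.627) = +25.14 N·m; τ₂ = +(50.6)(0.627) = +31.73 N·m; τ₃ = +(21.5)(0.189) = +4.064 N·m.
Net torque τ = 60.93 N·m.
α = τ/I = 60.93/0.8492 = 71.76 rad/s².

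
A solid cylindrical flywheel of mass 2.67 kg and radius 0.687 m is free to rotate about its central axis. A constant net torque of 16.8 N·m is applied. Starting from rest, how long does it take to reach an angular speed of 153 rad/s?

I = ½MR² = (1/2)(2.67)(0.687)² = 0.6301 kg·m².
α = τ/I = 16.8/0.6301 = 26.66 rad/s².
ω = αt ⇒ t = ω/α = 153/26.66 = 5.738 s.

t ≈ 5.74 s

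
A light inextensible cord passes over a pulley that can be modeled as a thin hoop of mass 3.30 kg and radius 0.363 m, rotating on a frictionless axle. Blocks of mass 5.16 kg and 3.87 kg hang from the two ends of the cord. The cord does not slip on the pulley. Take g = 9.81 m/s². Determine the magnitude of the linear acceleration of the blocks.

a ≈ 1.03 m/s²

I = MR² = (3.30)(0.363)² = 0.4348 kg·m².
Heavier block: m₁g − T₁ = m₁a. Lighter block: T₂ − m₂g = m₂a.
Pulley: (T₁ − T₂)R = Iα = I(a/R), so T₁ − T₂ = (I/R²)a = 1·M_p a = 3.300·a.
Adding the three: (m₁ − m₂)g = (m₁ + m₂ + 3.300)a, so a = (5.16 − 3.87)(9.81)/(5.16 + 3.87 + 3.300) = 1.026 m/s².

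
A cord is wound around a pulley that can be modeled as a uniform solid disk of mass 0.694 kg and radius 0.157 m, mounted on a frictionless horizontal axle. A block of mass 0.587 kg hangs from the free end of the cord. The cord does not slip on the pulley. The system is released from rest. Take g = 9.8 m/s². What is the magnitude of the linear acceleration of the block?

I = ½MR² = (1/2)(0.694)(0.157)² = 0.008553 kg·m².
Block: mg − T = ma. Pulley: TR = Iα. No-slip: a = αR, so T = (I/R²)a = 0.3470·a.
Then mg = (m + 0.3470)a, so a = (0.587)(9.8)/(0.587 + 0.3470) = 6.159 m/s².

a ≈ 6.16 m/s²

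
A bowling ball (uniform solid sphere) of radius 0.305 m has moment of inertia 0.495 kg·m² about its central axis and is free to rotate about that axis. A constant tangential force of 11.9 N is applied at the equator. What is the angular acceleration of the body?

α ≈ 7.33 rad/s²

τ = F R = (11.9)(0.305) = 3.630 N·m.
From τ = Iα: α = 3.630/0.4950 = 7.332 rad/s².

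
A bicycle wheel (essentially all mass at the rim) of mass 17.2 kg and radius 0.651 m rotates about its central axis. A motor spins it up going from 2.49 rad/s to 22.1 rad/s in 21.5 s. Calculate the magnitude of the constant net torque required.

I = MR² = (17.2)(0.651)² = 7.289 kg·m².
α = Δω/Δt = (22.1 − 2.49)/21.5 = 0.9121 rad/s².
τ = Iα = (7.289)(0.9121) = 6.649 N·m.

τ ≈ 6.65 N·m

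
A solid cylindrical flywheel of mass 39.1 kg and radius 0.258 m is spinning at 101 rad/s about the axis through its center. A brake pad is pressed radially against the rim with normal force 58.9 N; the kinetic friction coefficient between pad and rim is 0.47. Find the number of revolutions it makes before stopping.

I = ½MR² = (1/2)(39.1)(0.258)² = 1.301 kg·m².
Friction force f = μN = (0.47)(58.9) = 27.68 N at the rim; torque magnitude τ = fR = 7.142 N·m, opposing ω.
|α| = τ/I = 7.142/1.301 = 5.488 rad/s² (deceleration).
ω² = ω₀² − 2|α|θ with ω = 0 ⇒ θ = ω₀²/(2|α|) = 929.3 rad = 147.9 rev.

≈ 148 revolutions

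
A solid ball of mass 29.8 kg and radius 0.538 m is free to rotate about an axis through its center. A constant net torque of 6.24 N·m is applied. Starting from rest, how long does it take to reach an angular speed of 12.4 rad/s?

t ≈ 6.86 s

I = (2/5)MR² = (2/5)(29.8)(0.538)² = 3.450 kg·m².
α = τ/I = 6.24/3.450 = 1.809 rad/s².
ω = αt ⇒ t = ω/α = 12.4/1.809 = 6.856 s.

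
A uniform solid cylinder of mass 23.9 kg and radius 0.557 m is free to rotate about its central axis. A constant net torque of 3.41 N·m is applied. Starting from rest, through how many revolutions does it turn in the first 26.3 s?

I = ½MR² = (1/2)(23.9)(0.557)² = 3.707 kg·m².
α = τ/I = 3.41/3.707 = 0.9198 rad/s².
θ = ½αt² = ½(0.9198)(26.3)² = 318.1 rad.
Revolutions = θ/(2π) = 50.63.

≈ 50.6 revolutions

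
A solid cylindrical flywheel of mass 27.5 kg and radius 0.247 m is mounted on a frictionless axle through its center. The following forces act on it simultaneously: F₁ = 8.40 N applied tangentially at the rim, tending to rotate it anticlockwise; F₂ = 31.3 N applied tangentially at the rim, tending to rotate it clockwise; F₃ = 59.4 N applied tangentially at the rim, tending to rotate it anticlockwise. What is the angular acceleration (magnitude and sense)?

α ≈ 10.7 rad/s², anticlockwise

I = ½MR² = (1/2)(27.5)(0.247)² = 0.8389 kg·m².
Taking anticlockwise as positive: τ₁ = +(8.40)(0.247) = +2.075 N·m; τ₂ = −(31.3)(0.247) = −7.731 N·m; τ₃ = +(59.4)(0.247) = +14.67 N·m.
Net torque τ = 9.015 N·m.
α = τ/I = 9.015/0.8389 = 10.75 rad/s².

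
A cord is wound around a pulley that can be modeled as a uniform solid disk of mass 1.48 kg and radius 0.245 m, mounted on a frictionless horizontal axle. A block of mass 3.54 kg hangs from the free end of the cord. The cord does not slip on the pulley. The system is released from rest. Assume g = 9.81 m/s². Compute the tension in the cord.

T ≈ 6.00 N

I = ½MR² = (1/2)(1.48)(0.245)² = 0.04442 kg·m².
Block: mg − T = ma. Pulley: TR = Iα. No-slip: a = αR, so T = (I/R²)a = 0.7400·a.
Then mg = (m + 0.7400)a, so a = (3.54)(9.81)/(3.54 + 0.7400) = 8.114 m/s².
T = 0.7400·a = 6.004 N.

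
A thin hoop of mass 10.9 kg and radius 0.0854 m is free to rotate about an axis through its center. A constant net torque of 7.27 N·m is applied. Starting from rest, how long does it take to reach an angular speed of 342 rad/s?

t ≈ 3.74 s

I = MR² = (10.9)(0.0854)² = 0.07950 kg·m².
α = τ/I = 7.27/0.07950 = 91.45 rad/s².
ω = αt ⇒ t = ω/α = 342/91.45 = 3.740 s.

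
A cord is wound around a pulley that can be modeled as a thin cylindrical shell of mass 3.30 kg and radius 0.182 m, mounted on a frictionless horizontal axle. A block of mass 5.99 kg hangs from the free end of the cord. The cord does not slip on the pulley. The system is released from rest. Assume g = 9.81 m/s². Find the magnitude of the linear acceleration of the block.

a ≈ 6.33 m/s²

I = MR² = (3.30)(0.182)² = 0.1093 kg·m².
Block: mg − T = ma. Pulley: TR = Iα. No-slip: a = αR, so T = (I/R²)a = 3.300·a.
Then mg = (m + 3.300)a, so a = (5.99)(9.81)/(5.99 + 3.300) = 6.325 m/s².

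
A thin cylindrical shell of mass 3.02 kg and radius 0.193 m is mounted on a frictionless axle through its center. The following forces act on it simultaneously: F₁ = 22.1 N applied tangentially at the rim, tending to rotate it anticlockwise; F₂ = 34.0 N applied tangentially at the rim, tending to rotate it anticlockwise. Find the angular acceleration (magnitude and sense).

α ≈ 96.2 rad/s², anticlockwise

I = MR² = (3.02)(0.193)² = 0.1125 kg·m².
Taking anticlockwise as positive: τ₁ = +(22.1)(0.193) = +4.265 N·m; τ₂ = +(34.0)(0.193) = +6.562 N·m.
Net torque τ = 10.83 N·m.
α = τ/I = 10.83/0.1125 = 96.25 rad/s².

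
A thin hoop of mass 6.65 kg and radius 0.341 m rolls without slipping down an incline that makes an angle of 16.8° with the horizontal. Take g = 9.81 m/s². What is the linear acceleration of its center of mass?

a ≈ 1.42 m/s²

Translation along the incline: Mg sinθ − f = Ma.
Rotation about the center: fR = Iα with I = MR². No-slip gives a = αR, so f = (I/R²)a = M a.
Substituting: Mg sinθ = (1 + 1.000)Ma, so a = g sinθ/(1 + 1.000) = (9.81) sin 16.8° / 2.000 = 1.418 m/s².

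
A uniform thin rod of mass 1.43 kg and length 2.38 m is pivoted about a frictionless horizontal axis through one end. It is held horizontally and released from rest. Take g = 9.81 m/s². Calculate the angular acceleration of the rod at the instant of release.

About the pivot, I = (1/3)ML² = (1/3)(1.43)(2.38)² = 2.700 kg·m².
The weight acts at the center, a distance L/2 = 1.190 m from the pivot; τ = Mg(L/2) = 16.69 N·m.
α = τ/I = 16.69/2.700 = 6.183 rad/s².
(Equivalently α = (3g/(2L)) = 6.183 rad/s².)

α ≈ 6.18 rad/s²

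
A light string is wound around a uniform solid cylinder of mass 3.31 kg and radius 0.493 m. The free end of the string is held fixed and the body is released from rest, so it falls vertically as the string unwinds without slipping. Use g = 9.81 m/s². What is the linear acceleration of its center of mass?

a ≈ 6.54 m/s²

Translation: Mg − T = Ma. Rotation about the center: TR = Iα with I = ½MR².
With a = αR: T = (I/R²)a = (1/2)M a, so Mg = (1 + 0.5000)Ma.
a = g/(1 + 0.5000) = 9.81/1.500 = 6.540 m/s².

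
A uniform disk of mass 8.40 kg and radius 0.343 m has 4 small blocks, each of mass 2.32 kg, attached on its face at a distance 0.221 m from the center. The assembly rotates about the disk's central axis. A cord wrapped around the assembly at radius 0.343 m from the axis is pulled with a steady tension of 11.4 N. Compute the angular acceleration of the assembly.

I_disk = ½MR² = ½(8.40)(0.343)² = 0.4941 kg·m².
I_blocks = 4·m·r² = 4(2.32)(0.221)² = 0.4532 kg·m².
Total I = 0.9474 kg·m².
τ = F r = (11.4)(0.343) = 3.910 N·m.
α = τ/I = 3.910/0.9474 = 4.127 rad/s².

α ≈ 4.13 rad/s²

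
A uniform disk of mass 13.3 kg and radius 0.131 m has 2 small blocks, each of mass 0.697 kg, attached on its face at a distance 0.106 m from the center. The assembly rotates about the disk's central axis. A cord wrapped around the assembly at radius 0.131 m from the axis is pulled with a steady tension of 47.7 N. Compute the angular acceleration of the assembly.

α ≈ 48.1 rad/s²

I_disk = ½MR² = ½(13.3)(0.131)² = 0.1141 kg·m².
I_blocks = 2·m·r² = 2(0.697)(0.106)² = 0.01566 kg·m².
Total I = 0.1298 kg·m².
τ = F r = (47.7)(0.131) = 6.249 N·m.
α = τ/I = 6.249/0.1298 = 48.15 rad/s².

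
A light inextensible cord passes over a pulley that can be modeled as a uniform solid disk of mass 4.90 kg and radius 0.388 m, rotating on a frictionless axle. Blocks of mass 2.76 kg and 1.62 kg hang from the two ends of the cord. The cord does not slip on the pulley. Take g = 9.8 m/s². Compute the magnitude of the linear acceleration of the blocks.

I = ½MR² = (1/2)(4.90)(0.388)² = 0.3688 kg·m².
Heavier block: m₁g − T₁ = m₁a. Lighter block: T₂ − m₂g = m₂a.
Pulley: (T₁ − T₂)R = Iα = I(a/R), so T₁ − T₂ = (I/R²)a = (1/2)M_p a = 2.450·a.
Adding the three: (m₁ − m₂)g = (m₁ + m₂ + 2.450)a, so a = (2.76 − 1.62)(9.8)/(2.76 + 1.62 + 2.450) = 1.636 m/s².

a ≈ 1.64 m/s²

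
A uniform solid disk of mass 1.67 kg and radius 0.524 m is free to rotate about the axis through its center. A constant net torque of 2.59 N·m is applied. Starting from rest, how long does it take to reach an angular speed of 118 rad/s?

I = ½MR² = (1/2)(1.67)(0.524)² = 0.2293 kg·m².
α = τ/I = 2.59/0.2293 = 11.30 rad/s².
ω = αt ⇒ t = ω/α = 118/11.30 = 10.45 s.

t ≈ 10.4 s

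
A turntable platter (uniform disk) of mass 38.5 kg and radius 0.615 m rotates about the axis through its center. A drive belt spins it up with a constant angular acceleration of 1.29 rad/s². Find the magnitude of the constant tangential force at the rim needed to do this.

F ≈ 15.3 N

I = ½MR² = (1/2)(38.5)(0.615)² = 7.281 kg·m².
The required torque is τ = Iα = (7.281)(1.290) = 9.392 N·m.
A tangential force at the rim gives τ = FR, so F = τ/R = 9.392/0.615 = 15.27 N.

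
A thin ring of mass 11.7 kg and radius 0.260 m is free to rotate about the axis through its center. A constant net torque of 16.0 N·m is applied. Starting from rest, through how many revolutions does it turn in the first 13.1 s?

I = MR² = (11.7)(0.260)² = 0.7909 kg·m².
α = τ/I = 16.0/0.7909 = 20.23 rad/s².
θ = ½αt² = ½(20.23)(13.1)² = 1736 rad.
Revolutions = θ/(2π) = 276.3.

≈ 276 revolutions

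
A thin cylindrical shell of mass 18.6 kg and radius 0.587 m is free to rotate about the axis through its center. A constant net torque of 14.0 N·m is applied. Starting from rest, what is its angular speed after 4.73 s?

I = MR² = (18.6)(0.587)² = 6.409 kg·m².
α = τ/I = 14.0/6.409 = 2.184 rad/s².
ω = ω₀ + αt = 0 + (2.184)(4.73) = 10.33 rad/s.

ω ≈ 10.3 rad/s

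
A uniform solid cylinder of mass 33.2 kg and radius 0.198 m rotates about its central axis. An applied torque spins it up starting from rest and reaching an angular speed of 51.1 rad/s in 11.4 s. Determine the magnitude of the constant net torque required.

I = ½MR² = (1/2)(33.2)(0.198)² = 0.6508 kg·m².
α = Δω/Δt = (51.1 − 0)/11.4 = 4.482 rad/s².
τ = Iα = (0.6508)(4.482) = 2.917 N·m.

τ ≈ 2.92 N·m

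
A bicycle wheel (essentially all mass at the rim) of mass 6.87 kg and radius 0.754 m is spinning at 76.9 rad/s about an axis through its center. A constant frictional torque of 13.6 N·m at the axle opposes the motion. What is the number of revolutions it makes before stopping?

I = MR² = (6.87)(0.754)² = 3.906 kg·m².
The net torque has magnitude 13.6 N·m, opposing ω.
|α| = τ/I = 13.60/3.906 = 3.482 rad/s² (deceleration).
ω² = ω₀² − 2|α|θ with ω = 0 ⇒ θ = ω₀²/(2|α|) = 849.1 rad = 135.1 rev.

≈ 135 revolutions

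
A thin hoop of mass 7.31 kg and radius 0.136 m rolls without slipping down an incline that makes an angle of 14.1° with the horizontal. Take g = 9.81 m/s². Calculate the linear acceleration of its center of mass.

a ≈ 1.19 m/s²

Translation along the incline: Mg sinθ − f = Ma.
Rotation about the center: fR = Iα with I = MR². No-slip gives a = αR, so f = (I/R²)a = M a.
Substituting: Mg sinθ = (1 + 1.000)Ma, so a = g sinθ/(1 + 1.000) = (9.81) sin 14.1° / 2.000 = 1.195 m/s².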